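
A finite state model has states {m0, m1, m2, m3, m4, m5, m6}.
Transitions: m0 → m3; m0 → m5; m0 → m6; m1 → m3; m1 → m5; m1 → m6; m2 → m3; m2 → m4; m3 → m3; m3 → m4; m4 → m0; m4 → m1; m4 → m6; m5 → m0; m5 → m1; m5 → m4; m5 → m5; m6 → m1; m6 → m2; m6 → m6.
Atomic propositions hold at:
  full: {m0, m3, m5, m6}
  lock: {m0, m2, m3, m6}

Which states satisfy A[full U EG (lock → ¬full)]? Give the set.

{m1, m2, m4, m5}

Sat(¬full) = {m1, m2, m4}
Sat(lock → ¬full) = {m1, m2, m4, m5}
EG (lock → ¬full): greatest fixpoint, start Z0 = {m1, m2, m4, m5}, keep only states in Sat with some successor in Z. Already a fixed point.
Sat(EG (lock → ¬full)) = {m1, m2, m4, m5}
A[full U EG (lock → ¬full)]: least fixpoint, start Z0 = Sat(EG (lock → ¬full)) = {m1, m2, m4, m5}, add states in Sat(full) with every successor in Z. Already a fixed point.
Sat(A[full U EG (lock → ¬full)]) = {m1, m2, m4, m5}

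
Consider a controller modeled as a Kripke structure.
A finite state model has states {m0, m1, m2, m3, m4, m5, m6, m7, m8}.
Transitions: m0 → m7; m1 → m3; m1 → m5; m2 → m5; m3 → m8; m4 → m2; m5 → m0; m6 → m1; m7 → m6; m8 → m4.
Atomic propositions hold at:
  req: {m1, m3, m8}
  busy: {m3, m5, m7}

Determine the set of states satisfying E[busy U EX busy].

{m0, m1, m2, m5}

Sat(EX busy) = {s : some successor in {m3, m5, m7}} = {m0, m1, m2}
E[busy U EX busy]: least fixpoint, start Z0 = Sat(EX busy) = {m0, m1, m2}, add states in Sat(busy) with some successor in Z. Z1 = {m0, m1, m2, m5}; fixed.
Sat(E[busy U EX busy]) = {m0, m1, m2, m5}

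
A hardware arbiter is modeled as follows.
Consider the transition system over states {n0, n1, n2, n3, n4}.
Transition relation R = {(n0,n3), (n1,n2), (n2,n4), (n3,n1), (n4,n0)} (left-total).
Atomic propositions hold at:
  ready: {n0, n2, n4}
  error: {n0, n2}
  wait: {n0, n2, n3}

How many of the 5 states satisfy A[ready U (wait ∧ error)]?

Sat(wait ∧ error) = {n0, n2}
A[ready U (wait ∧ error)]: least fixpoint, start Z0 = Sat((wait ∧ error)) = {n0, n2}, add states in Sat(ready) with every successor in Z. Z1 = {n0, n2, n4}; fixed.
Sat(A[ready U (wait ∧ error)]) = {n0, n2, n4}
|Sat(A[ready U (wait ∧ error)])| = |{n0, n2, n4}| = 3.

3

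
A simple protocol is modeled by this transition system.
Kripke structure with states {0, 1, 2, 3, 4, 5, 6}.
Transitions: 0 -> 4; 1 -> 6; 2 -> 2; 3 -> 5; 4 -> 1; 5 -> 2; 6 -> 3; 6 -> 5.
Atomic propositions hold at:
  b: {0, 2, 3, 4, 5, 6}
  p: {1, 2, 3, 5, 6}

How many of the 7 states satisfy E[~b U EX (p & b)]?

5

Sat(~b) = {1}
Sat(p & b) = {2, 3, 5, 6}
Sat(EX (p & b)) = {s : some successor in {2, 3, 5, 6}} = {1, 2, 3, 5, 6}
E[~b U EX (p & b)]: least fixpoint, start Z0 = Sat(EX (p & b)) = {1, 2, 3, 5, 6}, add states in Sat(~b) with some successor in Z. Already a fixed point.
Sat(E[~b U EX (p & b)]) = {1, 2, 3, 5, 6}
|Sat(E[~b U EX (p & b)])| = |{1, 2, 3, 5, 6}| = 5.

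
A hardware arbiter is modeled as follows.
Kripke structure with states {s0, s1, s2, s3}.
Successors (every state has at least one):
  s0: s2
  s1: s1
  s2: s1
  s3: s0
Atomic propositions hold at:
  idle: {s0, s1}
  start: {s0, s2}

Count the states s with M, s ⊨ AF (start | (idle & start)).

Sat(idle & start) = {s0}
Sat(start | (idle & start)) = {s0, s2}
AF (start | (idle & start)): least fixpoint, start Z0 = {s0, s2}, add states with every successor in Z. Z1 = {s0, s2, s3}; fixed.
Sat(AF (start | (idle & start))) = {s0, s2, s3}
|Sat(AF (start | (idle & start)))| = |{s0, s2, s3}| = 3.

3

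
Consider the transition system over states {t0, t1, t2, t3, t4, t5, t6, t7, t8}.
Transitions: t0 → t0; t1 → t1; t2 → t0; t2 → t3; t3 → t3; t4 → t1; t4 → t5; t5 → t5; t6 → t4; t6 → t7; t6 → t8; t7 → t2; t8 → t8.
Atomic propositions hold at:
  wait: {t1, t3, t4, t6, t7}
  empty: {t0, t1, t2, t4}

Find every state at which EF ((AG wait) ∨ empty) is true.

AG wait: greatest fixpoint, start Z0 = {t1, t3, t4, t6, t7}, keep only states in Sat with every successor in Z. Z1 = {t1, t3}; fixed.
Sat(AG wait) = {t1, t3}
Sat((AG wait) ∨ empty) = {t0, t1, t2, t3, t4}
EF ((AG wait) ∨ empty): least fixpoint, start Z0 = {t0, t1, t2, t3, t4}, add states with some successor in Z. Z1 = {t0, t1, t2, t3, t4, t6, t7}; fixed.
Sat(EF ((AG wait) ∨ empty)) = {t0, t1, t2, t3, t4, t6, t7}

{t0, t1, t2, t3, t4, t6, t7}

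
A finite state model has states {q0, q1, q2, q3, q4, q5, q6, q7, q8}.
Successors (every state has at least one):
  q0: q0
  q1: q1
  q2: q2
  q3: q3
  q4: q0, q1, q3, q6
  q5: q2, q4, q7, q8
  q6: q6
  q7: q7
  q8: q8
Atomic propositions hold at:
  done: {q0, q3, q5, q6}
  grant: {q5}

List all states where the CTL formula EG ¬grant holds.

Sat(¬grant) = {q0, q1, q2, q3, q4, q6, q7, q8}
EG ¬grant: greatest fixpoint, start Z0 = {q0, q1, q2, q3, q4, q6, q7, q8}, keep only states in Sat with some successor in Z. Already a fixed point.
Sat(EG ¬grant) = {q0, q1, q2, q3, q4, q6, q7, q8}

{q0, q1, q2, q3, q4, q6, q7, q8}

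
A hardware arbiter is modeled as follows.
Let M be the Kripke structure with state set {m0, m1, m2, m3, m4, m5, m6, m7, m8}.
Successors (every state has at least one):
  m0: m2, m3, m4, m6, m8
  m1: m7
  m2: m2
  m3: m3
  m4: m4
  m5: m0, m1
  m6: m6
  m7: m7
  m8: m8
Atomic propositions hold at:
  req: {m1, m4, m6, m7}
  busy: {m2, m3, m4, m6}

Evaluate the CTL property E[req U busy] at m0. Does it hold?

E[req U busy]: least fixpoint, start Z0 = Sat(busy) = {m2, m3, m4, m6}, add states in Sat(req) with some successor in Z. Already a fixed point.
Sat(E[req U busy]) = {m2, m3, m4, m6}
m0 ∉ Sat(E[req U busy]) = {m2, m3, m4, m6}, so the formula does not hold at m0.

No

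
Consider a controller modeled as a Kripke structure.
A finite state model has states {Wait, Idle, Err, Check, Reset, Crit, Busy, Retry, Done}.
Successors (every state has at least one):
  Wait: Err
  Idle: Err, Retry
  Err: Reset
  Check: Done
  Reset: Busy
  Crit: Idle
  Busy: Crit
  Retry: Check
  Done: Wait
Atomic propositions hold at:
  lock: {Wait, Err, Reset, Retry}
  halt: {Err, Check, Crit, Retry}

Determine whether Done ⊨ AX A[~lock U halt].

No

Sat(~lock) = {Idle, Check, Crit, Busy, Done}
A[~lock U halt]: least fixpoint, start Z0 = Sat(halt) = {Err, Check, Crit, Retry}, add states in Sat(~lock) with every successor in Z. Z1 = {Idle, Err, Check, Crit, Busy, Retry}; fixed.
Sat(A[~lock U halt]) = {Idle, Err, Check, Crit, Busy, Retry}
Sat(AX A[~lock U halt]) = {s : every successor in {Idle, Err, Check, Crit, Busy, Retry}} = {Wait, Idle, Reset, Crit, Busy, Retry}
Done ∉ Sat(AX A[~lock U halt]) = {Wait, Idle, Reset, Crit, Busy, Retry}, so the formula does not hold at Done.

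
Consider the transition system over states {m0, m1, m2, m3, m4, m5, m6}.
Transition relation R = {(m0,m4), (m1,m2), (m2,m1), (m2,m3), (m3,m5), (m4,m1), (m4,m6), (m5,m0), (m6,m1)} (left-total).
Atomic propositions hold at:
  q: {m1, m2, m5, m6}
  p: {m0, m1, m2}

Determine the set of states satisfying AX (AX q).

{m0, m2, m4, m6}

Sat(AX q) = {s : every successor in {m1, m2, m5, m6}} = {m1, m3, m4, m6}
Sat(AX (AX q)) = {s : every successor in {m1, m3, m4, m6}} = {m0, m2, m4, m6}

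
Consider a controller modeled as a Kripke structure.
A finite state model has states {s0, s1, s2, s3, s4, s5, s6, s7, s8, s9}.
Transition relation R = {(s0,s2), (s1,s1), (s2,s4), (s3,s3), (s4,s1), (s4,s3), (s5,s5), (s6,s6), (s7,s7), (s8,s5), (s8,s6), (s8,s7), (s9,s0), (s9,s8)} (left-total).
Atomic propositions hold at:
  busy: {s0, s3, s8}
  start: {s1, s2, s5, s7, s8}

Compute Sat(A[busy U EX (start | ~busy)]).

{s0, s1, s2, s4, s5, s6, s7, s8, s9}

Sat(~busy) = {s1, s2, s4, s5, s6, s7, s9}
Sat(start | ~busy) = {s1, s2, s4, s5, s6, s7, s8, s9}
Sat(EX (start | ~busy)) = {s : some successor in {s1, s2, s4, s5, s6, s7, s8, s9}} = {s0, s1, s2, s4, s5, s6, s7, s8, s9}
A[busy U EX (start | ~busy)]: least fixpoint, start Z0 = Sat(EX (start | ~busy)) = {s0, s1, s2, s4, s5, s6, s7, s8, s9}, add states in Sat(busy) with every successor in Z. Already a fixed point.
Sat(A[busy U EX (start | ~busy)]) = {s0, s1, s2, s4, s5, s6, s7, s8, s9}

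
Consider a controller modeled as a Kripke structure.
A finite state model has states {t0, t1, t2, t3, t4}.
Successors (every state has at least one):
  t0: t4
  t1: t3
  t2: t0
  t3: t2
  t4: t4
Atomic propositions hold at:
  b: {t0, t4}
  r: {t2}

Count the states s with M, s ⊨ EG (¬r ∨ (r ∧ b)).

Sat(¬r) = {t0, t1, t3, t4}
Sat(r ∧ b) = ∅
Sat(¬r ∨ (r ∧ b)) = {t0, t1, t3, t4}
EG (¬r ∨ (r ∧ b)): greatest fixpoint, start Z0 = {t0, t1, t3, t4}, keep only states in Sat with some successor in Z. Z1 = {t0, t1, t4}; Z2 = {t0, t4}; fixed.
Sat(EG (¬r ∨ (r ∧ b))) = {t0, t4}
|Sat(EG (¬r ∨ (r ∧ b)))| = |{t0, t4}| = 2.

2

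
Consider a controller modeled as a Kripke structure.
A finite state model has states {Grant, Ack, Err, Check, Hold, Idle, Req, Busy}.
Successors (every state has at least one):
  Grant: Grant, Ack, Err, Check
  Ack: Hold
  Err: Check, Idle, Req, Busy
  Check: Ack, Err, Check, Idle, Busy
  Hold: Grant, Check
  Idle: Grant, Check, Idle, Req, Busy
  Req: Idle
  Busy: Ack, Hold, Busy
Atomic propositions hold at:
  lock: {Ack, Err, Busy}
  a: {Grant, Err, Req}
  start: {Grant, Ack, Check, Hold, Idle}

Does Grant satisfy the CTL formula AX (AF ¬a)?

No

Sat(¬a) = {Ack, Check, Hold, Idle, Busy}
AF ¬a: least fixpoint, start Z0 = {Ack, Check, Hold, Idle, Busy}, add states with every successor in Z. Z1 = {Ack, Check, Hold, Idle, Req, Busy}; Z2 = {Ack, Err, Check, Hold, Idle, Req, Busy}; fixed.
Sat(AF ¬a) = {Ack, Err, Check, Hold, Idle, Req, Busy}
Sat(AX (AF ¬a)) = {s : every successor in {Ack, Err, Check, Hold, Idle, Req, Busy}} = {Ack, Err, Check, Req, Busy}
Grant ∉ Sat(AX (AF ¬a)) = {Ack, Err, Check, Req, Busy}, so the formula does not hold at Grant.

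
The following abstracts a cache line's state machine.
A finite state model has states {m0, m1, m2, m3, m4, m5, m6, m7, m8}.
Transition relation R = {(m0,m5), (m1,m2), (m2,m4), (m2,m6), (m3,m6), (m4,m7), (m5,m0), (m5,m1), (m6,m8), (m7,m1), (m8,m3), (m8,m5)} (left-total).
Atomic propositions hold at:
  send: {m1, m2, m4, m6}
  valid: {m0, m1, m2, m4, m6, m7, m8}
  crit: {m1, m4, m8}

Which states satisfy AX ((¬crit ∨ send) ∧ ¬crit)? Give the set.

{m0, m1, m3, m4, m8}

Sat(¬crit) = {m0, m2, m3, m5, m6, m7}
Sat(¬crit ∨ send) = {m0, m1, m2, m3, m4, m5, m6, m7}
Sat((¬crit ∨ send) ∧ ¬crit) = {m0, m2, m3, m5, m6, m7}
Sat(AX ((¬crit ∨ send) ∧ ¬crit)) = {s : every successor in {m0, m2, m3, m5, m6, m7}} = {m0, m1, m3, m4, m8}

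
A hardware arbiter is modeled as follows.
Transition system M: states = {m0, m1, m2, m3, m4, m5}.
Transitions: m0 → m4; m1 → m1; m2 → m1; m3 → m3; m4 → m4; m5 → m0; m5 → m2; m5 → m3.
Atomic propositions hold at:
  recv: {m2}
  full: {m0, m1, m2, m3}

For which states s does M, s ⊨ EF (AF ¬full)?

{m0, m4, m5}

Sat(¬full) = {m4, m5}
AF ¬full: least fixpoint, start Z0 = {m4, m5}, add states with every successor in Z. Z1 = {m0, m4, m5}; fixed.
Sat(AF ¬full) = {m0, m4, m5}
EF (AF ¬full): least fixpoint, start Z0 = {m0, m4, m5}, add states with some successor in Z. Already a fixed point.
Sat(EF (AF ¬full)) = {m0, m4, m5}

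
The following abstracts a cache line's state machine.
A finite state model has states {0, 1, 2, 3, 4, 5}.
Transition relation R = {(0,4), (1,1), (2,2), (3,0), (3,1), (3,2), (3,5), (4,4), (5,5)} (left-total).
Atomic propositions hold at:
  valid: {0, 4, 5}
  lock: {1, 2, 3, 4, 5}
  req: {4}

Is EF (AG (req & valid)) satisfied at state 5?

Sat(req & valid) = {4}
AG (req & valid): greatest fixpoint, start Z0 = {4}, keep only states in Sat with every successor in Z. Already a fixed point.
Sat(AG (req & valid)) = {4}
EF (AG (req & valid)): least fixpoint, start Z0 = {4}, add states with some successor in Z. Z1 = {0, 4}; Z2 = {0, 3, 4}; fixed.
Sat(EF (AG (req & valid))) = {0, 3, 4}
5 ∉ Sat(EF (AG (req & valid))) = {0, 3, 4}, so the formula does not hold at 5.

No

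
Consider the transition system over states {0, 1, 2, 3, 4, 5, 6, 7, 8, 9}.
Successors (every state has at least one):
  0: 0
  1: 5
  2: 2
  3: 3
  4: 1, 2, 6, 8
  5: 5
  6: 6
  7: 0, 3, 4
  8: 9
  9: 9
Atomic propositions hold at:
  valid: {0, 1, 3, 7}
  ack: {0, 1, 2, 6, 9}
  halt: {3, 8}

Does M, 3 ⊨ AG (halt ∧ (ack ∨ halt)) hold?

Sat(ack ∨ halt) = {0, 1, 2, 3, 6, 8, 9}
Sat(halt ∧ (ack ∨ halt)) = {3, 8}
AG (halt ∧ (ack ∨ halt)): greatest fixpoint, start Z0 = {3, 8}, keep only states in Sat with every successor in Z. Z1 = {3}; fixed.
Sat(AG (halt ∧ (ack ∨ halt))) = {3}
3 ∈ Sat(AG (halt ∧ (ack ∨ halt))) = {3}, so the formula holds at 3.

Yes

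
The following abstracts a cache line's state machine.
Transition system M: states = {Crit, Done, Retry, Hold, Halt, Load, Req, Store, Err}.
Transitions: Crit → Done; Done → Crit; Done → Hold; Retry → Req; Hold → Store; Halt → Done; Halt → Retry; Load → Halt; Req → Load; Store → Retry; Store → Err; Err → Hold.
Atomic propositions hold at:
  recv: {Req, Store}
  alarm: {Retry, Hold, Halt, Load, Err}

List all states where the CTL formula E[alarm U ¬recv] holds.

{Crit, Done, Retry, Hold, Halt, Load, Err}

Sat(¬recv) = {Crit, Done, Retry, Hold, Halt, Load, Err}
E[alarm U ¬recv]: least fixpoint, start Z0 = Sat(¬recv) = {Crit, Done, Retry, Hold, Halt, Load, Err}, add states in Sat(alarm) with some successor in Z. Already a fixed point.
Sat(E[alarm U ¬recv]) = {Crit, Done, Retry, Hold, Halt, Load, Err}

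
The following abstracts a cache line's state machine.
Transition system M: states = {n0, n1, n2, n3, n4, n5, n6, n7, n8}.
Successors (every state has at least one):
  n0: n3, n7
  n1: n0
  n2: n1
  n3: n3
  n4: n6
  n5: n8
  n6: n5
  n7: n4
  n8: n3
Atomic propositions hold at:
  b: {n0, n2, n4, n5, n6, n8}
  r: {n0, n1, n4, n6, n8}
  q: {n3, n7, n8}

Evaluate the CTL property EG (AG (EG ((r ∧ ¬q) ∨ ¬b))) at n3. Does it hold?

Yes

Sat(¬q) = {n0, n1, n2, n4, n5, n6}
Sat(r ∧ ¬q) = {n0, n1, n4, n6}
Sat(¬b) = {n1, n3, n7}
Sat((r ∧ ¬q) ∨ ¬b) = {n0, n1, n3, n4, n6, n7}
EG ((r ∧ ¬q) ∨ ¬b): greatest fixpoint, start Z0 = {n0, n1, n3, n4, n6, n7}, keep only states in Sat with some successor in Z. Z1 = {n0, n1, n3, n4, n7}; Z2 = {n0, n1, n3, n7}; Z3 = {n0, n1, n3}; fixed.
Sat(EG ((r ∧ ¬q) ∨ ¬b)) = {n0, n1, n3}
AG (EG ((r ∧ ¬q) ∨ ¬b)): greatest fixpoint, start Z0 = {n0, n1, n3}, keep only states in Sat with every successor in Z. Z1 = {n1, n3}; Z2 = {n3}; fixed.
Sat(AG (EG ((r ∧ ¬q) ∨ ¬b))) = {n3}
EG (AG (EG ((r ∧ ¬q) ∨ ¬b))): greatest fixpoint, start Z0 = {n3}, keep only states in Sat with some successor in Z. Already a fixed point.
Sat(EG (AG (EG ((r ∧ ¬q) ∨ ¬b)))) = {n3}
n3 ∈ Sat(EG (AG (EG ((r ∧ ¬q) ∨ ¬b)))) = {n3}, so the formula holds at n3.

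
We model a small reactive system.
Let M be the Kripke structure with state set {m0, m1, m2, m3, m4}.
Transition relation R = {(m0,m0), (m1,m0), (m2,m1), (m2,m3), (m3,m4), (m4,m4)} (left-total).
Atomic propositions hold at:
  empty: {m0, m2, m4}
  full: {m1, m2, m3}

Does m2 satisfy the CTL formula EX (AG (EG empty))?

No

EG empty: greatest fixpoint, start Z0 = {m0, m2, m4}, keep only states in Sat with some successor in Z. Z1 = {m0, m4}; fixed.
Sat(EG empty) = {m0, m4}
AG (EG empty): greatest fixpoint, start Z0 = {m0, m4}, keep only states in Sat with every successor in Z. Already a fixed point.
Sat(AG (EG empty)) = {m0, m4}
Sat(EX (AG (EG empty))) = {s : some successor in {m0, m4}} = {m0, m1, m3, m4}
m2 ∉ Sat(EX (AG (EG empty))) = {m0, m1, m3, m4}, so the formula does not hold at m2.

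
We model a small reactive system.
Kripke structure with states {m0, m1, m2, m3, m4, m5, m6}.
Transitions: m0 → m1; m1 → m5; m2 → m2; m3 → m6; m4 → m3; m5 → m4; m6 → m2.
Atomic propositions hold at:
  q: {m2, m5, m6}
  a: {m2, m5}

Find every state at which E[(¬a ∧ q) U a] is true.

Sat(¬a) = {m0, m1, m3, m4, m6}
Sat(¬a ∧ q) = {m6}
E[(¬a ∧ q) U a]: least fixpoint, start Z0 = Sat(a) = {m2, m5}, add states in Sat(¬a ∧ q) with some successor in Z. Z1 = {m2, m5, m6}; fixed.
Sat(E[(¬a ∧ q) U a]) = {m2, m5, m6}

{m2, m5, m6}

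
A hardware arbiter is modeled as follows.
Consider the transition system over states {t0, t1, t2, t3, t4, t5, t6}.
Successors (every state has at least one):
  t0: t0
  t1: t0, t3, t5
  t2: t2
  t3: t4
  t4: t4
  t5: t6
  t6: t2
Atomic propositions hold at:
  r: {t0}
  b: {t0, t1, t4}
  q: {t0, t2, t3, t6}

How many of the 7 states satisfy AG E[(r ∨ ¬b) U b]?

Sat(¬b) = {t2, t3, t5, t6}
Sat(r ∨ ¬b) = {t0, t2, t3, t5, t6}
E[(r ∨ ¬b) U b]: least fixpoint, start Z0 = Sat(b) = {t0, t1, t4}, add states in Sat(r ∨ ¬b) with some successor in Z. Z1 = {t0, t1, t3, t4}; fixed.
Sat(E[(r ∨ ¬b) U b]) = {t0, t1, t3, t4}
AG E[(r ∨ ¬b) U b]: greatest fixpoint, start Z0 = {t0, t1, t3, t4}, keep only states in Sat with every successor in Z. Z1 = {t0, t3, t4}; fixed.
Sat(AG E[(r ∨ ¬b) U b]) = {t0, t3, t4}
|Sat(AG E[(r ∨ ¬b) U b])| = |{t0, t3, t4}| = 3.

3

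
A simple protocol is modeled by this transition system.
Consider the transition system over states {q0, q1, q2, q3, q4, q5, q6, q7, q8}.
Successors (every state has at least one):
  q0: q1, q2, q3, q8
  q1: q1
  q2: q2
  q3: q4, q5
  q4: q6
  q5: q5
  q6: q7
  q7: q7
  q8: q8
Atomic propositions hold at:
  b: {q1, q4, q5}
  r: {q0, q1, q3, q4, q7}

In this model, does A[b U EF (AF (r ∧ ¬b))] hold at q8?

No

Sat(¬b) = {q0, q2, q3, q6, q7, q8}
Sat(r ∧ ¬b) = {q0, q3, q7}
AF (r ∧ ¬b): least fixpoint, start Z0 = {q0, q3, q7}, add states with every successor in Z. Z1 = {q0, q3, q6, q7}; Z2 = {q0, q3, q4, q6, q7}; fixed.
Sat(AF (r ∧ ¬b)) = {q0, q3, q4, q6, q7}
EF (AF (r ∧ ¬b)): least fixpoint, start Z0 = {q0, q3, q4, q6, q7}, add states with some successor in Z. Already a fixed point.
Sat(EF (AF (r ∧ ¬b))) = {q0, q3, q4, q6, q7}
A[b U EF (AF (r ∧ ¬b))]: least fixpoint, start Z0 = Sat(EF (AF (r ∧ ¬b))) = {q0, q3, q4, q6, q7}, add states in Sat(b) with every successor in Z. Already a fixed point.
Sat(A[b U EF (AF (r ∧ ¬b))]) = {q0, q3, q4, q6, q7}
q8 ∉ Sat(A[b U EF (AF (r ∧ ¬b))]) = {q0, q3, q4, q6, q7}, so the formula does not hold at q8.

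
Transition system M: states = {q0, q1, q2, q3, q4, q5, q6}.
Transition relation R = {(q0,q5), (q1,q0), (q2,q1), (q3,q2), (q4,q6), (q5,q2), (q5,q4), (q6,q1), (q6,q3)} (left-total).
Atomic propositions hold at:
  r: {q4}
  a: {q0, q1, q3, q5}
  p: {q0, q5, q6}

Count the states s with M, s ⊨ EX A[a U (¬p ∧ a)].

2

Sat(¬p) = {q1, q2, q3, q4}
Sat(¬p ∧ a) = {q1, q3}
A[a U (¬p ∧ a)]: least fixpoint, start Z0 = Sat((¬p ∧ a)) = {q1, q3}, add states in Sat(a) with every successor in Z. Already a fixed point.
Sat(A[a U (¬p ∧ a)]) = {q1, q3}
Sat(EX A[a U (¬p ∧ a)]) = {s : some successor in {q1, q3}} = {q2, q6}
|Sat(EX A[a U (¬p ∧ a)])| = |{q2, q6}| = 2.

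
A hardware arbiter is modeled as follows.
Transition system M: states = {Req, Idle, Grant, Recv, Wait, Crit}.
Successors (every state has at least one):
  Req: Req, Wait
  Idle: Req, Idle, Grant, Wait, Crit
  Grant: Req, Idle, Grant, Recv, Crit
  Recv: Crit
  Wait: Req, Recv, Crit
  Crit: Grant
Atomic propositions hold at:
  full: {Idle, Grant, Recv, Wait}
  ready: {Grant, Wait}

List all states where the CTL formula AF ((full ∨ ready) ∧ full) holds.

{Idle, Grant, Recv, Wait, Crit}

Sat(full ∨ ready) = {Idle, Grant, Recv, Wait}
Sat((full ∨ ready) ∧ full) = {Idle, Grant, Recv, Wait}
AF ((full ∨ ready) ∧ full): least fixpoint, start Z0 = {Idle, Grant, Recv, Wait}, add states with every successor in Z. Z1 = {Idle, Grant, Recv, Wait, Crit}; fixed.
Sat(AF ((full ∨ ready) ∧ full)) = {Idle, Grant, Recv, Wait, Crit}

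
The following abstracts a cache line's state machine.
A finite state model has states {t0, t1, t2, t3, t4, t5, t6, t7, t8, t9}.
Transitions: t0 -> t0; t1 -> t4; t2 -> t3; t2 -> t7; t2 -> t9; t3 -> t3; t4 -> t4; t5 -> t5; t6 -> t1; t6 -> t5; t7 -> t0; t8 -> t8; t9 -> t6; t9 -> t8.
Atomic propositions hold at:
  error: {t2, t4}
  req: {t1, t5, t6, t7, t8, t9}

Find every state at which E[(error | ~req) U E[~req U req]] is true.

{t1, t2, t5, t6, t7, t8, t9}

Sat(~req) = {t0, t2, t3, t4}
Sat(error | ~req) = {t0, t2, t3, t4}
E[~req U req]: least fixpoint, start Z0 = Sat(req) = {t1, t5, t6, t7, t8, t9}, add states in Sat(~req) with some successor in Z. Z1 = {t1, t2, t5, t6, t7, t8, t9}; fixed.
Sat(E[~req U req]) = {t1, t2, t5, t6, t7, t8, t9}
E[(error | ~req) U E[~req U req]]: least fixpoint, start Z0 = Sat(E[~req U req]) = {t1, t2, t5, t6, t7, t8, t9}, add states in Sat(error | ~req) with some successor in Z. Already a fixed point.
Sat(E[(error | ~req) U E[~req U req]]) = {t1, t2, t5, t6, t7, t8, t9}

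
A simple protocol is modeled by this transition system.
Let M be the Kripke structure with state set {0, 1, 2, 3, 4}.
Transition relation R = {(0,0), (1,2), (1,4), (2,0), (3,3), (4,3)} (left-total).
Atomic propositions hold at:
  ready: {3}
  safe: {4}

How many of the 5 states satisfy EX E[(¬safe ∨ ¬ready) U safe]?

Sat(¬safe) = {0, 1, 2, 3}
Sat(¬ready) = {0, 1, 2, 4}
Sat(¬safe ∨ ¬ready) = {0, 1, 2, 3, 4}
E[(¬safe ∨ ¬ready) U safe]: least fixpoint, start Z0 = Sat(safe) = {4}, add states in Sat(¬safe ∨ ¬ready) with some successor in Z. Z1 = {1, 4}; fixed.
Sat(E[(¬safe ∨ ¬ready) U safe]) = {1, 4}
Sat(EX E[(¬safe ∨ ¬ready) U safe]) = {s : some successor in {1, 4}} = {1}
|Sat(EX E[(¬safe ∨ ¬ready) U safe])| = |{1}| = 1.

1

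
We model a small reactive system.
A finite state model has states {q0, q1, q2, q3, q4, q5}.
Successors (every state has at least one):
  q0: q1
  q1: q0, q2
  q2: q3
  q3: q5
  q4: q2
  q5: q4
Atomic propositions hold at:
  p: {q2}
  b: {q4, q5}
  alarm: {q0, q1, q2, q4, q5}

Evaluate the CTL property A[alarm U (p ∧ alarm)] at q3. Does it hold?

No

Sat(p ∧ alarm) = {q2}
A[alarm U (p ∧ alarm)]: least fixpoint, start Z0 = Sat((p ∧ alarm)) = {q2}, add states in Sat(alarm) with every successor in Z. Z1 = {q2, q4}; Z2 = {q2, q4, q5}; fixed.
Sat(A[alarm U (p ∧ alarm)]) = {q2, q4, q5}
q3 ∉ Sat(A[alarm U (p ∧ alarm)]) = {q2, q4, q5}, so the formula does not hold at q3.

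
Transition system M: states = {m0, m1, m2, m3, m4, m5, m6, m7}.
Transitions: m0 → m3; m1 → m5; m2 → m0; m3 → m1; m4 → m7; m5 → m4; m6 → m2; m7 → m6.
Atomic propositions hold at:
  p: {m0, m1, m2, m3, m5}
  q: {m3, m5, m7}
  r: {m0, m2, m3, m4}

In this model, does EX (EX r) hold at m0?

Sat(EX r) = {s : some successor in {m0, m2, m3, m4}} = {m0, m2, m5, m6}
Sat(EX (EX r)) = {s : some successor in {m0, m2, m5, m6}} = {m1, m2, m6, m7}
m0 ∉ Sat(EX (EX r)) = {m1, m2, m6, m7}, so the formula does not hold at m0.

No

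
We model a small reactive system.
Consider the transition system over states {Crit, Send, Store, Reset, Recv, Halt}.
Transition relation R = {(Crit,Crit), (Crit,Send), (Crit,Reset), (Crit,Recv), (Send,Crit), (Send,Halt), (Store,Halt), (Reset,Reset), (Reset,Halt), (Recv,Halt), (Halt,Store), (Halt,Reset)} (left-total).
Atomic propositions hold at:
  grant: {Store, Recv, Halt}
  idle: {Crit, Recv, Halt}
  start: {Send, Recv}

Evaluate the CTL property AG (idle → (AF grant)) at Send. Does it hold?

AF grant: least fixpoint, start Z0 = {Store, Recv, Halt}, add states with every successor in Z. Already a fixed point.
Sat(AF grant) = {Store, Recv, Halt}
Sat(idle → (AF grant)) = {Send, Store, Reset, Recv, Halt}
AG (idle → (AF grant)): greatest fixpoint, start Z0 = {Send, Store, Reset, Recv, Halt}, keep only states in Sat with every successor in Z. Z1 = {Store, Reset, Recv, Halt}; fixed.
Sat(AG (idle → (AF grant))) = {Store, Reset, Recv, Halt}
Send ∉ Sat(AG (idle → (AF grant))) = {Store, Reset, Recv, Halt}, so the formula does not hold at Send.

No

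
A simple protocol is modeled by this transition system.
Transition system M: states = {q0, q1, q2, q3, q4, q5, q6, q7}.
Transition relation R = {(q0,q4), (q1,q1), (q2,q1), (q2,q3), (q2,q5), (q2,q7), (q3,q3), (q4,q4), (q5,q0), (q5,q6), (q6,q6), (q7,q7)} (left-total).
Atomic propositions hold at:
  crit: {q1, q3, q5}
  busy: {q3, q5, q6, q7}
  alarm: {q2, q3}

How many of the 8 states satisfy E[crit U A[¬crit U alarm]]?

Sat(¬crit) = {q0, q2, q4, q6, q7}
A[¬crit U alarm]: least fixpoint, start Z0 = Sat(alarm) = {q2, q3}, add states in Sat(¬crit) with every successor in Z. Already a fixed point.
Sat(A[¬crit U alarm]) = {q2, q3}
E[crit U A[¬crit U alarm]]: least fixpoint, start Z0 = Sat(A[¬crit U alarm]) = {q2, q3}, add states in Sat(crit) with some successor in Z. Already a fixed point.
Sat(E[crit U A[¬crit U alarm]]) = {q2, q3}
|Sat(E[crit U A[¬crit U alarm]])| = |{q2, q3}| = 2.

2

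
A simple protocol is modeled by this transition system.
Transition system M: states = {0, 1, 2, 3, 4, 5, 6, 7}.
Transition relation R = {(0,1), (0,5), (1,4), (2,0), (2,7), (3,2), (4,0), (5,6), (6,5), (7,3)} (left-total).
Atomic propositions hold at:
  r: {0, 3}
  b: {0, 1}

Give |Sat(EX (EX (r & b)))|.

Sat(r & b) = {0}
Sat(EX (r & b)) = {s : some successor in {0}} = {2, 4}
Sat(EX (EX (r & b))) = {s : some successor in {2, 4}} = {1, 3}
|Sat(EX (EX (r & b)))| = |{1, 3}| = 2.

2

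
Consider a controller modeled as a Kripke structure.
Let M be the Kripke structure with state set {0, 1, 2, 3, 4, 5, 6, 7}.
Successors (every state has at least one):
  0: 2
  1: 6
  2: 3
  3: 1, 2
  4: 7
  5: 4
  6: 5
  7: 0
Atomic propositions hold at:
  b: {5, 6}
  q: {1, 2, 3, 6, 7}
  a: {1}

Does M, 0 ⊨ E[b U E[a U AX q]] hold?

Sat(AX q) = {s : every successor in {1, 2, 3, 6, 7}} = {0, 1, 2, 3, 4}
E[a U AX q]: least fixpoint, start Z0 = Sat(AX q) = {0, 1, 2, 3, 4}, add states in Sat(a) with some successor in Z. Already a fixed point.
Sat(E[a U AX q]) = {0, 1, 2, 3, 4}
E[b U E[a U AX q]]: least fixpoint, start Z0 = Sat(E[a U AX q]) = {0, 1, 2, 3, 4}, add states in Sat(b) with some successor in Z. Z1 = {0, 1, 2, 3, 4, 5}; Z2 = {0, 1, 2, 3, 4, 5, 6}; fixed.
Sat(E[b U E[a U AX q]]) = {0, 1, 2, 3, 4, 5, 6}
0 ∈ Sat(E[b U E[a U AX q]]) = {0, 1, 2, 3, 4, 5, 6}, so the formula holds at 0.

Yes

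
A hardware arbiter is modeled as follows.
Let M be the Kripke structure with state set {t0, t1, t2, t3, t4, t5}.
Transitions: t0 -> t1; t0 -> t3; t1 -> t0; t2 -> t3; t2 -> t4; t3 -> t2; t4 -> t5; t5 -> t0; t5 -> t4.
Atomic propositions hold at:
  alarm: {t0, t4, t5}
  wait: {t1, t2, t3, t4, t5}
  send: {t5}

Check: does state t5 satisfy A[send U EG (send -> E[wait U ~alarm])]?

No

Sat(~alarm) = {t1, t2, t3}
E[wait U ~alarm]: least fixpoint, start Z0 = Sat(~alarm) = {t1, t2, t3}, add states in Sat(wait) with some successor in Z. Already a fixed point.
Sat(E[wait U ~alarm]) = {t1, t2, t3}
Sat(send -> E[wait U ~alarm]) = {t0, t1, t2, t3, t4}
EG (send -> E[wait U ~alarm]): greatest fixpoint, start Z0 = {t0, t1, t2, t3, t4}, keep only states in Sat with some successor in Z. Z1 = {t0, t1, t2, t3}; fixed.
Sat(EG (send -> E[wait U ~alarm])) = {t0, t1, t2, t3}
A[send U EG (send -> E[wait U ~alarm])]: least fixpoint, start Z0 = Sat(EG (send -> E[wait U ~alarm])) = {t0, t1, t2, t3}, add states in Sat(send) with every successor in Z. Already a fixed point.
Sat(A[send U EG (send -> E[wait U ~alarm])]) = {t0, t1, t2, t3}
t5 ∉ Sat(A[send U EG (send -> E[wait U ~alarm])]) = {t0, t1, t2, t3}, so the formula does not hold at t5.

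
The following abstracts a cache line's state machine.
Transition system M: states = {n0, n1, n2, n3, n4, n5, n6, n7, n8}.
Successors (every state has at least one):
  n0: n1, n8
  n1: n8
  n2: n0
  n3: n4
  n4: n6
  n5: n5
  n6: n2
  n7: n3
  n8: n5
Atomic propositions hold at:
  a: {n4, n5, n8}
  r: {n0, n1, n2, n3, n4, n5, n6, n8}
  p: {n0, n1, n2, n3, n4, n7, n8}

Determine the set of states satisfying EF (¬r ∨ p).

Sat(¬r) = {n7}
Sat(¬r ∨ p) = {n0, n1, n2, n3, n4, n7, n8}
EF (¬r ∨ p): least fixpoint, start Z0 = {n0, n1, n2, n3, n4, n7, n8}, add states with some successor in Z. Z1 = {n0, n1, n2, n3, n4, n6, n7, n8}; fixed.
Sat(EF (¬r ∨ p)) = {n0, n1, n2, n3, n4, n6, n7, n8}

{n0, n1, n2, n3, n4, n6, n7, n8}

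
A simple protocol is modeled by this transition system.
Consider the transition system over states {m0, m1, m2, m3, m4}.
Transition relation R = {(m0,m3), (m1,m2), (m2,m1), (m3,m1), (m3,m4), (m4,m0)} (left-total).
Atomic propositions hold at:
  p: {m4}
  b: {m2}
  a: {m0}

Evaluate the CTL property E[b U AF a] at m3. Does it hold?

AF a: least fixpoint, start Z0 = {m0}, add states with every successor in Z. Z1 = {m0, m4}; fixed.
Sat(AF a) = {m0, m4}
E[b U AF a]: least fixpoint, start Z0 = Sat(AF a) = {m0, m4}, add states in Sat(b) with some successor in Z. Already a fixed point.
Sat(E[b U AF a]) = {m0, m4}
m3 ∉ Sat(E[b U AF a]) = {m0, m4}, so the formula does not hold at m3.

No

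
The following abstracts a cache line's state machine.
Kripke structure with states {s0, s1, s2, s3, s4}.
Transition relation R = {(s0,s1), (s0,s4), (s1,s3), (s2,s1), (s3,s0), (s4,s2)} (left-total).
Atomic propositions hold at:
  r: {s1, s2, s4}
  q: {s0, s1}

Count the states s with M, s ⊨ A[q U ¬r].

Sat(¬r) = {s0, s3}
A[q U ¬r]: least fixpoint, start Z0 = Sat(¬r) = {s0, s3}, add states in Sat(q) with every successor in Z. Z1 = {s0, s1, s3}; fixed.
Sat(A[q U ¬r]) = {s0, s1, s3}
|Sat(A[q U ¬r])| = |{s0, s1, s3}| = 3.

3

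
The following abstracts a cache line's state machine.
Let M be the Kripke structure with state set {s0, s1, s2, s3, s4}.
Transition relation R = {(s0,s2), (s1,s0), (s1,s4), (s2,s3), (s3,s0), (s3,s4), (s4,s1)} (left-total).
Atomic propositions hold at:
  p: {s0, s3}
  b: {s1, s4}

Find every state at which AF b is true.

AF b: least fixpoint, start Z0 = {s1, s4}, add states with every successor in Z. Already a fixed point.
Sat(AF b) = {s1, s4}

{s1, s4}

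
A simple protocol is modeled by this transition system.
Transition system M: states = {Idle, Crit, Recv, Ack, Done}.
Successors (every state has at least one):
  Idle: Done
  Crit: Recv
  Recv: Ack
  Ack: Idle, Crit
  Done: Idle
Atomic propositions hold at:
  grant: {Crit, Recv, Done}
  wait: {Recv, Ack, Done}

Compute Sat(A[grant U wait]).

{Crit, Recv, Ack, Done}

A[grant U wait]: least fixpoint, start Z0 = Sat(wait) = {Recv, Ack, Done}, add states in Sat(grant) with every successor in Z. Z1 = {Crit, Recv, Ack, Done}; fixed.
Sat(A[grant U wait]) = {Crit, Recv, Ack, Done}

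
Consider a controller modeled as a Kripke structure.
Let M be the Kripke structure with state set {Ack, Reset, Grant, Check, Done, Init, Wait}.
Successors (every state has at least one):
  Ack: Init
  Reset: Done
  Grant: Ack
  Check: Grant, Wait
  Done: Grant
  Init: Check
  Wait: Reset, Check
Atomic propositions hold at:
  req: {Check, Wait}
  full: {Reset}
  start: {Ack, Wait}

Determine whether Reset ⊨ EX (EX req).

Sat(EX req) = {s : some successor in {Check, Wait}} = {Check, Init, Wait}
Sat(EX (EX req)) = {s : some successor in {Check, Init, Wait}} = {Ack, Check, Init, Wait}
Reset ∉ Sat(EX (EX req)) = {Ack, Check, Init, Wait}, so the formula does not hold at Reset.

No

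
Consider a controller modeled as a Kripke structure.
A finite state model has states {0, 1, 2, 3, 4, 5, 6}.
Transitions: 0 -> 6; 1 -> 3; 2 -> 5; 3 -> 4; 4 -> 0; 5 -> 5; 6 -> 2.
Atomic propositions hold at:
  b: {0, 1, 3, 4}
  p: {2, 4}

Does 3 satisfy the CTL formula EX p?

Yes

Sat(EX p) = {s : some successor in {2, 4}} = {3, 6}
3 ∈ Sat(EX p) = {3, 6}, so the formula holds at 3.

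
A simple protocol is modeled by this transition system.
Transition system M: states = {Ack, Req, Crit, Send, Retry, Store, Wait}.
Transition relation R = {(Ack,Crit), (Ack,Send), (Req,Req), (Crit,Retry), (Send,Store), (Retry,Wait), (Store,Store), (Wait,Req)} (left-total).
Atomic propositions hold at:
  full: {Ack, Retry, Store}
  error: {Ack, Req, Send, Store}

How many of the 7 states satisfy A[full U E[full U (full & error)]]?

2

Sat(full & error) = {Ack, Store}
E[full U (full & error)]: least fixpoint, start Z0 = Sat((full & error)) = {Ack, Store}, add states in Sat(full) with some successor in Z. Already a fixed point.
Sat(E[full U (full & error)]) = {Ack, Store}
A[full U E[full U (full & error)]]: least fixpoint, start Z0 = Sat(E[full U (full & error)]) = {Ack, Store}, add states in Sat(full) with every successor in Z. Already a fixed point.
Sat(A[full U E[full U (full & error)]]) = {Ack, Store}
|Sat(A[full U E[full U (full & error)]])| = |{Ack, Store}| = 2.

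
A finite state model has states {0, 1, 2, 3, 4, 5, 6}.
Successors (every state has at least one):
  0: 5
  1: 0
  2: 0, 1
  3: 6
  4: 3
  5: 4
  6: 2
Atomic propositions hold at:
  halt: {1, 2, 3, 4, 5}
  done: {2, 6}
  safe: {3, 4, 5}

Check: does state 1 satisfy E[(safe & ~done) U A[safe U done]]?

Sat(~done) = {0, 1, 3, 4, 5}
Sat(safe & ~done) = {3, 4, 5}
A[safe U done]: least fixpoint, start Z0 = Sat(done) = {2, 6}, add states in Sat(safe) with every successor in Z. Z1 = {2, 3, 6}; Z2 = {2, 3, 4, 6}; Z3 = {2, 3, 4, 5, 6}; fixed.
Sat(A[safe U done]) = {2, 3, 4, 5, 6}
E[(safe & ~done) U A[safe U done]]: least fixpoint, start Z0 = Sat(A[safe U done]) = {2, 3, 4, 5, 6}, add states in Sat(safe & ~done) with some successor in Z. Already a fixed point.
Sat(E[(safe & ~done) U A[safe U done]]) = {2, 3, 4, 5, 6}
1 ∉ Sat(E[(safe & ~done) U A[safe U done]]) = {2, 3, 4, 5, 6}, so the formula does not hold at 1.

No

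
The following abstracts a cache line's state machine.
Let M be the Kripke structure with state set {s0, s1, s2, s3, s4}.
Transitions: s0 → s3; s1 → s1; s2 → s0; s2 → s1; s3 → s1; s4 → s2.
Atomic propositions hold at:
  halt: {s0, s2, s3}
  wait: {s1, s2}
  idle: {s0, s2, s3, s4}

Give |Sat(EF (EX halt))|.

Sat(EX halt) = {s : some successor in {s0, s2, s3}} = {s0, s2, s4}
EF (EX halt): least fixpoint, start Z0 = {s0, s2, s4}, add states with some successor in Z. Already a fixed point.
Sat(EF (EX halt)) = {s0, s2, s4}
|Sat(EF (EX halt))| = |{s0, s2, s4}| = 3.

3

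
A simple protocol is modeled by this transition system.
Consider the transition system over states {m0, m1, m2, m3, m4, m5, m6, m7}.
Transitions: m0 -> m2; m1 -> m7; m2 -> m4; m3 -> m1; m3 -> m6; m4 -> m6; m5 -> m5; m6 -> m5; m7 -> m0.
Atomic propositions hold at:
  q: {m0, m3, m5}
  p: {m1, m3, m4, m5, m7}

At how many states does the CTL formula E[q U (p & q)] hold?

2

Sat(p & q) = {m3, m5}
E[q U (p & q)]: least fixpoint, start Z0 = Sat((p & q)) = {m3, m5}, add states in Sat(q) with some successor in Z. Already a fixed point.
Sat(E[q U (p & q)]) = {m3, m5}
|Sat(E[q U (p & q)])| = |{m3, m5}| = 2.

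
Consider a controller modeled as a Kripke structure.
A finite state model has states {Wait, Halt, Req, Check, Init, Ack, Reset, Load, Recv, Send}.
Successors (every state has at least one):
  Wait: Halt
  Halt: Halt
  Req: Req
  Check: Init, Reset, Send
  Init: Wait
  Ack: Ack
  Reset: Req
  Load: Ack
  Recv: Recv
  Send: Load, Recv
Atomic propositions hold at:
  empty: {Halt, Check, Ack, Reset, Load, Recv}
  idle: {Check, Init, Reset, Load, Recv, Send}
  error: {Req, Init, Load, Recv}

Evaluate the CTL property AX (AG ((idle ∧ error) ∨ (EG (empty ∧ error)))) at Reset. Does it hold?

Sat(idle ∧ error) = {Init, Load, Recv}
Sat(empty ∧ error) = {Load, Recv}
EG (empty ∧ error): greatest fixpoint, start Z0 = {Load, Recv}, keep only states in Sat with some successor in Z. Z1 = {Recv}; fixed.
Sat(EG (empty ∧ error)) = {Recv}
Sat((idle ∧ error) ∨ (EG (empty ∧ error))) = {Init, Load, Recv}
AG ((idle ∧ error) ∨ (EG (empty ∧ error))): greatest fixpoint, start Z0 = {Init, Load, Recv}, keep only states in Sat with every successor in Z. Z1 = {Recv}; fixed.
Sat(AG ((idle ∧ error) ∨ (EG (empty ∧ error)))) = {Recv}
Sat(AX (AG ((idle ∧ error) ∨ (EG (empty ∧ error))))) = {s : every successor in {Recv}} = {Recv}
Reset ∉ Sat(AX (AG ((idle ∧ error) ∨ (EG (empty ∧ error))))) = {Recv}, so the formula does not hold at Reset.

No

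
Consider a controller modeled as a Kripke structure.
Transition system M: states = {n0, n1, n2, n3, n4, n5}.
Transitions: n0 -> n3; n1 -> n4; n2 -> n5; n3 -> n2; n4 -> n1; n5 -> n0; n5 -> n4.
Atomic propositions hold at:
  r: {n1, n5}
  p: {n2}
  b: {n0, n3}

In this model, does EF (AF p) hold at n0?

AF p: least fixpoint, start Z0 = {n2}, add states with every successor in Z. Z1 = {n2, n3}; Z2 = {n0, n2, n3}; fixed.
Sat(AF p) = {n0, n2, n3}
EF (AF p): least fixpoint, start Z0 = {n0, n2, n3}, add states with some successor in Z. Z1 = {n0, n2, n3, n5}; fixed.
Sat(EF (AF p)) = {n0, n2, n3, n5}
n0 ∈ Sat(EF (AF p)) = {n0, n2, n3, n5}, so the formula holds at n0.

Yes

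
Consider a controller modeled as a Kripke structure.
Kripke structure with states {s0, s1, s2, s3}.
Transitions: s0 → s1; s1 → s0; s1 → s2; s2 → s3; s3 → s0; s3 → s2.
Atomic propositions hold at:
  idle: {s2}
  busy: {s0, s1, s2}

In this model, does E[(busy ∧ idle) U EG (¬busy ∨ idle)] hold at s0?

No

Sat(busy ∧ idle) = {s2}
Sat(¬busy) = {s3}
Sat(¬busy ∨ idle) = {s2, s3}
EG (¬busy ∨ idle): greatest fixpoint, start Z0 = {s2, s3}, keep only states in Sat with some successor in Z. Already a fixed point.
Sat(EG (¬busy ∨ idle)) = {s2, s3}
E[(busy ∧ idle) U EG (¬busy ∨ idle)]: least fixpoint, start Z0 = Sat(EG (¬busy ∨ idle)) = {s2, s3}, add states in Sat(busy ∧ idle) with some successor in Z. Already a fixed point.
Sat(E[(busy ∧ idle) U EG (¬busy ∨ idle)]) = {s2, s3}
s0 ∉ Sat(E[(busy ∧ idle) U EG (¬busy ∨ idle)]) = {s2, s3}, so the formula does not hold at s0.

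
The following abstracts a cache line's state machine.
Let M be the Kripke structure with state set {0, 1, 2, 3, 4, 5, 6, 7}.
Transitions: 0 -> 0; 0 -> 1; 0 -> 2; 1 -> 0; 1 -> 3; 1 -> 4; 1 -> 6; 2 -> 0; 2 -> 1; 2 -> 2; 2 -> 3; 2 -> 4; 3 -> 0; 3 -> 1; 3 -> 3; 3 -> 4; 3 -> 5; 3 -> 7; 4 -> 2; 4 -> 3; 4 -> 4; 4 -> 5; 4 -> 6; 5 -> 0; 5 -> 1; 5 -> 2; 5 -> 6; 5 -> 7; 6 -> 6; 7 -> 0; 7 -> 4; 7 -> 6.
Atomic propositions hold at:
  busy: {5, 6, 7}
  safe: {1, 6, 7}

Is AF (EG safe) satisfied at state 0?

EG safe: greatest fixpoint, start Z0 = {1, 6, 7}, keep only states in Sat with some successor in Z. Already a fixed point.
Sat(EG safe) = {1, 6, 7}
AF (EG safe): least fixpoint, start Z0 = {1, 6, 7}, add states with every successor in Z. Already a fixed point.
Sat(AF (EG safe)) = {1, 6, 7}
0 ∉ Sat(AF (EG safe)) = {1, 6, 7}, so the formula does not hold at 0.

No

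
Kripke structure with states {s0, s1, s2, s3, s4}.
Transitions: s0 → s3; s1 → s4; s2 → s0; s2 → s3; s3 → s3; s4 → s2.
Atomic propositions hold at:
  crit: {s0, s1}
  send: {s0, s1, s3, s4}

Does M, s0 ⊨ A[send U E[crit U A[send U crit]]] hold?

A[send U crit]: least fixpoint, start Z0 = Sat(crit) = {s0, s1}, add states in Sat(send) with every successor in Z. Already a fixed point.
Sat(A[send U crit]) = {s0, s1}
E[crit U A[send U crit]]: least fixpoint, start Z0 = Sat(A[send U crit]) = {s0, s1}, add states in Sat(crit) with some successor in Z. Already a fixed point.
Sat(E[crit U A[send U crit]]) = {s0, s1}
A[send U E[crit U A[send U crit]]]: least fixpoint, start Z0 = Sat(E[crit U A[send U crit]]) = {s0, s1}, add states in Sat(send) with every successor in Z. Already a fixed point.
Sat(A[send U E[crit U A[send U crit]]]) = {s0, s1}
s0 ∈ Sat(A[send U E[crit U A[send U crit]]]) = {s0, s1}, so the formula holds at s0.

Yes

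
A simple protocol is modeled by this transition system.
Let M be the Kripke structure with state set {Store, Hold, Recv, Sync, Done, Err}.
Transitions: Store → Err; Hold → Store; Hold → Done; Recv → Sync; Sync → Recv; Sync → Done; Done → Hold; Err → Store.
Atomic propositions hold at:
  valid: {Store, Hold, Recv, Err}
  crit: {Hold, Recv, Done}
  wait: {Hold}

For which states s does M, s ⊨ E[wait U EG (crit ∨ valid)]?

Sat(crit ∨ valid) = {Store, Hold, Recv, Done, Err}
EG (crit ∨ valid): greatest fixpoint, start Z0 = {Store, Hold, Recv, Done, Err}, keep only states in Sat with some successor in Z. Z1 = {Store, Hold, Done, Err}; fixed.
Sat(EG (crit ∨ valid)) = {Store, Hold, Done, Err}
E[wait U EG (crit ∨ valid)]: least fixpoint, start Z0 = Sat(EG (crit ∨ valid)) = {Store, Hold, Done, Err}, add states in Sat(wait) with some successor in Z. Already a fixed point.
Sat(E[wait U EG (crit ∨ valid)]) = {Store, Hold, Done, Err}

{Store, Hold, Done, Err}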